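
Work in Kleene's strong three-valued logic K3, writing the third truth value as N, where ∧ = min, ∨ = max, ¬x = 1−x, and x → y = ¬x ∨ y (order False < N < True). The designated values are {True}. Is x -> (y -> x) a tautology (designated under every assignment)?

Countermodel: x=N, y=True gives N, which is not designated.

No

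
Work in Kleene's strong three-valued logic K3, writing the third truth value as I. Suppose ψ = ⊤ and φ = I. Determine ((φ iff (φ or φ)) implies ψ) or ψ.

⊤

φ or φ = I or I = I
φ iff (φ or φ) = I iff I = I
(φ iff (φ or φ)) implies ψ = I implies ⊤ = ⊤  [not I or ⊤]
((φ iff (φ or φ)) implies ψ) or ψ = ⊤ or ⊤ = ⊤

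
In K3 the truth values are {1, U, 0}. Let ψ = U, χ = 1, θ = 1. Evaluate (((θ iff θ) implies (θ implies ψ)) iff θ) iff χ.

θ iff θ = 1 iff 1 = 1
θ implies ψ = 1 implies U = U  [not 1 or U]
(θ iff θ) implies (θ implies ψ) = 1 implies U = U
((θ iff θ) implies (θ implies ψ)) iff θ = U iff 1 = U
(((θ iff θ) implies (θ implies ψ)) iff θ) iff χ = U iff 1 = U

U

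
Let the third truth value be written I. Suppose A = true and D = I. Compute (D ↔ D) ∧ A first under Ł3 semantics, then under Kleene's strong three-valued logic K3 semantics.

In Ł3: D ↔ D = I ↔ I = true  [1 − |½−½|]
(D ↔ D) ∧ A = true ∧ true = true
In Kleene's strong three-valued logic K3: D ↔ D = I ↔ I = I
(D ↔ D) ∧ A = I ∧ true = I
They differ because Ł3 and Kleene's strong three-valued logic K3 treat I differently under implication.

true; I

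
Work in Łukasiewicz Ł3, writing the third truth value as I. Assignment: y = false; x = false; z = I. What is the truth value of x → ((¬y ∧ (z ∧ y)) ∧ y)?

true

¬y = ¬false = true
z ∧ y = I ∧ false = false
¬y ∧ (z ∧ y) = true ∧ false = false
(¬y ∧ (z ∧ y)) ∧ y = false ∧ false = false
x → ((¬y ∧ (z ∧ y)) ∧ y) = false → false = true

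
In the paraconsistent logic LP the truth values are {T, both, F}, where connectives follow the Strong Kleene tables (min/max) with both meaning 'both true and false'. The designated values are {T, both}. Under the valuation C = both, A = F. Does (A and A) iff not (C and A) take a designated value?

No

A and A = F and F = F
C and A = both and F = F
not (C and A) = not F = T
(A and A) iff not (C and A) = F iff T = F
F ∉ {T, both}.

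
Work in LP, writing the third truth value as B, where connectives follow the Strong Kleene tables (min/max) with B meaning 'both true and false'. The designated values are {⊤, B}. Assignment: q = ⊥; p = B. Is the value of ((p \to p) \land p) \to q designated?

p \to p = B \to B = B  [\lnot B \lor B]
(p \to p) \land p = B \land B = B
((p \to p) \land p) \to q = B \to ⊥ = B
B ∈ {⊤, B}.

Yes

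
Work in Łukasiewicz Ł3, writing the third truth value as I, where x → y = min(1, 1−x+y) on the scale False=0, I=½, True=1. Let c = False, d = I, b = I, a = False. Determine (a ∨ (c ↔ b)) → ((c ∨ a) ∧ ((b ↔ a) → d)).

c ↔ b = False ↔ I = I
a ∨ (c ↔ b) = False ∨ I = I
c ∨ a = False ∨ False = False
b ↔ a = I ↔ False = I
(b ↔ a) → d = I → I = True
(c ∨ a) ∧ ((b ↔ a) → d) = False ∧ True = False
(a ∨ (c ↔ b)) → ((c ∨ a) ∧ ((b ↔ a) → d)) = I → False = I

I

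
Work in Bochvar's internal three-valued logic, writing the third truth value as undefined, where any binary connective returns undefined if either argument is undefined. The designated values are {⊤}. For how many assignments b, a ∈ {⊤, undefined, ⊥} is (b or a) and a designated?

Designated under: (b=⊤, a=⊤); (b=⊥, a=⊤).

2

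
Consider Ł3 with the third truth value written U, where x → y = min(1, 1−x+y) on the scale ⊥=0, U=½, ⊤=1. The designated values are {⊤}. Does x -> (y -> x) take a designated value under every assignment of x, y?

Yes

Every assignment of x, y over {⊤, U, ⊥} gives a value in {⊤}.
In particular, with x=U, y=U: x -> (y -> x) = ⊤.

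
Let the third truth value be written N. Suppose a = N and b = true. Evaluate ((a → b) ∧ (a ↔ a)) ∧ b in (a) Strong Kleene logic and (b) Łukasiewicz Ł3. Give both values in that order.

In Strong Kleene logic: a → b = N → true = true
a ↔ a = N ↔ N = N
(a → b) ∧ (a ↔ a) = true ∧ N = N
((a → b) ∧ (a ↔ a)) ∧ b = N ∧ true = N
In Łukasiewicz Ł3: a → b = N → true = true  [min(1, 1−½+1)]
a ↔ a = N ↔ N = true
(a → b) ∧ (a ↔ a) = true ∧ true = true
((a → b) ∧ (a ↔ a)) ∧ b = true ∧ true = true
They differ because Strong Kleene logic and Łukasiewicz Ł3 treat N differently under implication.

N; true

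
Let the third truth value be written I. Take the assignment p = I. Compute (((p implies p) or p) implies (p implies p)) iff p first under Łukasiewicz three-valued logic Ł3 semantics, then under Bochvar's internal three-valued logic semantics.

I; I

In Łukasiewicz three-valued logic Ł3: p implies p = I implies I = T  [min(1, 1−½+½)]
(p implies p) or p = T or I = T
p implies p = I implies I = T
((p implies p) or p) implies (p implies p) = T implies T = T
(((p implies p) or p) implies (p implies p)) iff p = T iff I = I
In Bochvar's internal three-valued logic: p implies p = I implies I = I
(p implies p) or p = I or I = I
p implies p = I implies I = I
((p implies p) or p) implies (p implies p) = I implies I = I
(((p implies p) or p) implies (p implies p)) iff p = I iff I = I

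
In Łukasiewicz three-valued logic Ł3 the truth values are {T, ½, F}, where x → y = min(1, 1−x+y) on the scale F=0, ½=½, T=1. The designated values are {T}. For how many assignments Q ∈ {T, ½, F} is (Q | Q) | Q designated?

1

Q=T: T ✓
Q=½: ½ ·
Q=F: F ·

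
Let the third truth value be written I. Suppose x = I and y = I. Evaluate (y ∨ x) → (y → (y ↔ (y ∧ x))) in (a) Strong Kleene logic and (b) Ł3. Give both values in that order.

I; true

In Strong Kleene logic: y ∨ x = I ∨ I = I
y ∧ x = I ∧ I = I
y ↔ (y ∧ x) = I ↔ I = I
y → (y ↔ (y ∧ x)) = I → I = I  [¬I ∨ I]
(y ∨ x) → (y → (y ↔ (y ∧ x))) = I → I = I
In Ł3: y ∨ x = I ∨ I = I
y ∧ x = I ∧ I = I
y ↔ (y ∧ x) = I ↔ I = true  [1 − |½−½|]
y → (y ↔ (y ∧ x)) = I → true = true
(y ∨ x) → (y → (y ↔ (y ∧ x))) = I → true = true
They differ because Strong Kleene logic and Ł3 treat I differently under implication.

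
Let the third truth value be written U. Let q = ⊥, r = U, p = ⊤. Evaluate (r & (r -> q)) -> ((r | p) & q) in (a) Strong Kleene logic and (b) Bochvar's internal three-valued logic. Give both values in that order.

U; U

In Strong Kleene logic: r -> q = U -> ⊥ = U  [~U | ⊥]
r & (r -> q) = U & U = U
r | p = U | ⊤ = ⊤
(r | p) & q = ⊤ & ⊥ = ⊥
(r & (r -> q)) -> ((r | p) & q) = U -> ⊥ = U
In Bochvar's internal three-valued logic: r -> q = U -> ⊥ = U
r & (r -> q) = U & U = U
r | p = U | ⊤ = U
(r | p) & q = U & ⊥ = U
(r & (r -> q)) -> ((r | p) & q) = U -> U = U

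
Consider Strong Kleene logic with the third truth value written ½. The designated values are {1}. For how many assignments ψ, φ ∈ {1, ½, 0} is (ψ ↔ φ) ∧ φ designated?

1

Designated under: (ψ=1, φ=1).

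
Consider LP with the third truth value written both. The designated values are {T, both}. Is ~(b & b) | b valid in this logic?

Yes

Every assignment of b over {T, both, F} gives a value in {T, both}.
In particular, with b=both: ~(b & b) | b = both.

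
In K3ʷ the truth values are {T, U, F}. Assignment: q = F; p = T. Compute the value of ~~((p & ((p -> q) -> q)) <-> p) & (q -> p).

p -> q = T -> F = F
(p -> q) -> q = F -> F = T
p & ((p -> q) -> q) = T & T = T
(p & ((p -> q) -> q)) <-> p = T <-> T = T
~((p & ((p -> q) -> q)) <-> p) = ~T = F
~~((p & ((p -> q) -> q)) <-> p) = ~F = T
q -> p = F -> T = T
~~((p & ((p -> q) -> q)) <-> p) & (q -> p) = T & T = T

T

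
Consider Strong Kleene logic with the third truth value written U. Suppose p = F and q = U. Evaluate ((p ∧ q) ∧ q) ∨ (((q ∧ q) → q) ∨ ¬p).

T

p ∧ q = F ∧ U = F
(p ∧ q) ∧ q = F ∧ U = F
q ∧ q = U ∧ U = U
(q ∧ q) → q = U → U = U  [¬U ∨ U]
¬p = ¬F = T
((q ∧ q) → q) ∨ ¬p = U ∨ T = T
((p ∧ q) ∧ q) ∨ (((q ∧ q) → q) ∨ ¬p) = F ∨ T = T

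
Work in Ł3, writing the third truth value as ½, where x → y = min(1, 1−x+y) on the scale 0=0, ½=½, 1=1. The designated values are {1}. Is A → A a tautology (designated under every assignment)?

Every assignment of A over {1, ½, 0} gives a value in {1}.
In particular, with A=½: A → A = 1.

Yes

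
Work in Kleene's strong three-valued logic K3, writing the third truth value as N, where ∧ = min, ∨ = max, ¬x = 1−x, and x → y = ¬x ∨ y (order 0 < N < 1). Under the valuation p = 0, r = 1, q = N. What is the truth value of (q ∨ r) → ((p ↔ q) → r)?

q ∨ r = N ∨ 1 = 1
p ↔ q = 0 ↔ N = N
(p ↔ q) → r = N → 1 = 1  [¬N ∨ 1]
(q ∨ r) → ((p ↔ q) → r) = 1 → 1 = 1

1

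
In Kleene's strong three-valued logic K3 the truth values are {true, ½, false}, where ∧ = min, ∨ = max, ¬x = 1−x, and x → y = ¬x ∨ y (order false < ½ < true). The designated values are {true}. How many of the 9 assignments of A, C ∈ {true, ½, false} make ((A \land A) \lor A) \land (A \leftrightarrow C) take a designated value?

1

Designated under: (A=true, C=true).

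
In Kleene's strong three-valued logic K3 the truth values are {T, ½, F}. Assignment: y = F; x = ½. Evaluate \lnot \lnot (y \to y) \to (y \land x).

F

y \to y = F \to F = T
\lnot (y \to y) = \lnot T = F
\lnot \lnot (y \to y) = \lnot F = T
y \land x = F \land ½ = F
\lnot \lnot (y \to y) \to (y \land x) = T \to F = F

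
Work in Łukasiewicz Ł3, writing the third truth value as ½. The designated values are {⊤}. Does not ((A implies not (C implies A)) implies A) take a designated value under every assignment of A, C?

Countermodel: A=⊤, C=⊤ gives ⊥, which is not designated.

No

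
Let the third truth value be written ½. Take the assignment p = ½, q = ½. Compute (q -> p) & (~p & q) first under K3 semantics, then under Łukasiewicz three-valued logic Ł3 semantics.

½; ½

In K3: q -> p = ½ -> ½ = ½
~p = ~½ = ½
~p & q = ½ & ½ = ½
(q -> p) & (~p & q) = ½ & ½ = ½
In Łukasiewicz three-valued logic Ł3: q -> p = ½ -> ½ = 1  [min(1, 1−½+½)]
~p = ~½ = ½
~p & q = ½ & ½ = ½
(q -> p) & (~p & q) = 1 & ½ = ½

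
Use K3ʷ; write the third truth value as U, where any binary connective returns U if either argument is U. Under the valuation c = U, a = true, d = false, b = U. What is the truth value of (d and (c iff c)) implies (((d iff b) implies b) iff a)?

c iff c = U iff U = U
d and (c iff c) = false and U = U
d iff b = false iff U = U
(d iff b) implies b = U implies U = U
((d iff b) implies b) iff a = U iff true = U
(d and (c iff c)) implies (((d iff b) implies b) iff a) = U implies U = U

U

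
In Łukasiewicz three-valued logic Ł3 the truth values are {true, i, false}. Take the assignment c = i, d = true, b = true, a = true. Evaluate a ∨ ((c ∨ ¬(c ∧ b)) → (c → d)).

c ∧ b = i ∧ true = i
¬(c ∧ b) = ¬i = i
c ∨ ¬(c ∧ b) = i ∨ i = i
c → d = i → true = true
(c ∨ ¬(c ∧ b)) → (c → d) = i → true = true
a ∨ ((c ∨ ¬(c ∧ b)) → (c → d)) = true ∨ true = true

true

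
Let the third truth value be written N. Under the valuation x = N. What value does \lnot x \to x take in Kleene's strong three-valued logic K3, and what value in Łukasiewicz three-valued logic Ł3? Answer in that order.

In Kleene's strong three-valued logic K3: \lnot x = \lnot N = N
\lnot x \to x = N \to N = N
In Łukasiewicz three-valued logic Ł3: \lnot x = \lnot N = N
\lnot x \to x = N \to N = T  [min(1, 1−½+½)]
They differ because Kleene's strong three-valued logic K3 and Łukasiewicz three-valued logic Ł3 treat N differently under implication.

N; T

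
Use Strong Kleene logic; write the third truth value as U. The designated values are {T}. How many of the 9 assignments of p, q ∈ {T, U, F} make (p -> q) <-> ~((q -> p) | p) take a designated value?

2

Designated under: (p=T, q=F); (p=F, q=T).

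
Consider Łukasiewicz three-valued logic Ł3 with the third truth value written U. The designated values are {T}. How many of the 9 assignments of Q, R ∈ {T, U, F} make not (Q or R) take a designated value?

Designated under: (Q=F, R=F).

1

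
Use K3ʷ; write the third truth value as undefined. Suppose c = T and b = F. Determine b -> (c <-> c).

c <-> c = T <-> T = T
b -> (c <-> c) = F -> T = T

T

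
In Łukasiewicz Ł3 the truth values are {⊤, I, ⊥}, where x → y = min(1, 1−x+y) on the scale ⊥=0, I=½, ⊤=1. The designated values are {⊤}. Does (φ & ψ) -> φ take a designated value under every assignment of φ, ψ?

Every assignment of φ, ψ over {⊤, I, ⊥} gives a value in {⊤}.
In particular, with φ=I, ψ=I: (φ & ψ) -> φ = ⊤.

Yes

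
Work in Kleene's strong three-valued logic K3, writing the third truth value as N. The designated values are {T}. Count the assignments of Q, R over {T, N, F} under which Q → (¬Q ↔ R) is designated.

4

Designated under: (Q=T, R=F); (Q=F, R=T); (Q=F, R=N); (Q=F, R=F).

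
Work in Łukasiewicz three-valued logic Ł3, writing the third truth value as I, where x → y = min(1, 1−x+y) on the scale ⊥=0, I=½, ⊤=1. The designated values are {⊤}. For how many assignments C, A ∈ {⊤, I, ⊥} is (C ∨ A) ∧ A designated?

3

Designated under: (C=⊤, A=⊤); (C=I, A=⊤); (C=⊥, A=⊤).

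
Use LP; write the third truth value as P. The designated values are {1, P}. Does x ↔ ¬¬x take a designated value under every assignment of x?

Every assignment of x over {1, P, 0} gives a value in {1, P}.
In particular, with x=P: x ↔ ¬¬x = P.

Yes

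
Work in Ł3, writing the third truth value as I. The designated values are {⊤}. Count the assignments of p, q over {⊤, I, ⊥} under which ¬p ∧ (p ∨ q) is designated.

Designated under: (p=⊥, q=⊤).

1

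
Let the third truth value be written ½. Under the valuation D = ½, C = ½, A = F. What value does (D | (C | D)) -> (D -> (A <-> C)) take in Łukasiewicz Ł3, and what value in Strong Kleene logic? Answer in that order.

In Łukasiewicz Ł3: C | D = ½ | ½ = ½
D | (C | D) = ½ | ½ = ½
A <-> C = F <-> ½ = ½  [1 − |0−½|]
D -> (A <-> C) = ½ -> ½ = T
(D | (C | D)) -> (D -> (A <-> C)) = ½ -> T = T
In Strong Kleene logic: C | D = ½ | ½ = ½
D | (C | D) = ½ | ½ = ½
A <-> C = F <-> ½ = ½
D -> (A <-> C) = ½ -> ½ = ½  [~½ | ½]
(D | (C | D)) -> (D -> (A <-> C)) = ½ -> ½ = ½
They differ because Łukasiewicz Ł3 and Strong Kleene logic treat ½ differently under implication.

T; ½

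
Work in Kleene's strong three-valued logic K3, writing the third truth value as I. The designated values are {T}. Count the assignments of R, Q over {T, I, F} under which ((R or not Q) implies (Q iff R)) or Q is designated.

4

Designated under: (R=T, Q=T); (R=I, Q=T); (R=F, Q=T); (R=F, Q=F).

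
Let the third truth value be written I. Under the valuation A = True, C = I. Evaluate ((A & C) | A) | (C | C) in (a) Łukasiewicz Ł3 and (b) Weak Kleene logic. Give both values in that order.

True; I

In Łukasiewicz Ł3: A & C = True & I = I
(A & C) | A = I | True = True
C | C = I | I = I
((A & C) | A) | (C | C) = True | I = True
In Weak Kleene logic: A & C = True & I = I
(A & C) | A = I | True = I
C | C = I | I = I
((A & C) | A) | (C | C) = I | I = I
They differ because Łukasiewicz Ł3 and Weak Kleene logic treat I differently under the binary connectives.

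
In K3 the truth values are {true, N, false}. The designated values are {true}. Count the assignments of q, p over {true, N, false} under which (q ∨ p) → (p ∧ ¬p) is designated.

Designated under: (q=false, p=false).

1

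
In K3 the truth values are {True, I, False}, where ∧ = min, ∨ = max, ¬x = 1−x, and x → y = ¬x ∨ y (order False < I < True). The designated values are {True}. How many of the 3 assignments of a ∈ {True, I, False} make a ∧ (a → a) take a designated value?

1

a=True: True ✓
a=I: I ·
a=False: False ·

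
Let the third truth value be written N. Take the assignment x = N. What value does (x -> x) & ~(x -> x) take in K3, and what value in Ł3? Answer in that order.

In K3: x -> x = N -> N = N  [~N | N]
x -> x = N -> N = N
~(x -> x) = ~N = N
(x -> x) & ~(x -> x) = N & N = N
In Ł3: x -> x = N -> N = true  [min(1, 1−½+½)]
x -> x = N -> N = true
~(x -> x) = ~true = false
(x -> x) & ~(x -> x) = true & false = false
They differ because K3 and Ł3 treat N differently under implication.

N; false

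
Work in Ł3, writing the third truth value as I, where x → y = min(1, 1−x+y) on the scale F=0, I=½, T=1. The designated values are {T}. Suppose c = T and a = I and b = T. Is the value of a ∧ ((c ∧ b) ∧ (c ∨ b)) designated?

c ∧ b = T ∧ T = T
c ∨ b = T ∨ T = T
(c ∧ b) ∧ (c ∨ b) = T ∧ T = T
a ∧ ((c ∧ b) ∧ (c ∨ b)) = I ∧ T = I
I ∉ {T}.

No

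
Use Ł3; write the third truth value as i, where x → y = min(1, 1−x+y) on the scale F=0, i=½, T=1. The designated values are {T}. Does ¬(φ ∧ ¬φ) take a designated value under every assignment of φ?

No

Countermodel: φ=i gives i, which is not designated.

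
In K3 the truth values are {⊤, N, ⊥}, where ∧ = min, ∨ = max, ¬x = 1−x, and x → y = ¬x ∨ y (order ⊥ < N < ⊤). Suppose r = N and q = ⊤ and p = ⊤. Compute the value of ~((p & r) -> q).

p & r = ⊤ & N = N
(p & r) -> q = N -> ⊤ = ⊤  [~N | ⊤]
~((p & r) -> q) = ~⊤ = ⊥

⊥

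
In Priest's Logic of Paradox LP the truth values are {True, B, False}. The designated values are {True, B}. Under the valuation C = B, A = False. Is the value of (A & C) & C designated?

No

A & C = False & B = False
(A & C) & C = False & B = False
False ∉ {True, B}.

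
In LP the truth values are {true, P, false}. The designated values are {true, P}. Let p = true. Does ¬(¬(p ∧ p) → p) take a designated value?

No

p ∧ p = true ∧ true = true
¬(p ∧ p) = ¬true = false
¬(p ∧ p) → p = false → true = true
¬(¬(p ∧ p) → p) = ¬true = false
false ∉ {true, P}.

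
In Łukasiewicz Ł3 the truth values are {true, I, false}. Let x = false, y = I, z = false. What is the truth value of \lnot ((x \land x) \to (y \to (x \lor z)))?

false

x \land x = false \land false = false
x \lor z = false \lor false = false
y \to (x \lor z) = I \to false = I  [min(1, 1−½+0)]
(x \land x) \to (y \to (x \lor z)) = false \to I = true
\lnot ((x \land x) \to (y \to (x \lor z))) = \lnot true = false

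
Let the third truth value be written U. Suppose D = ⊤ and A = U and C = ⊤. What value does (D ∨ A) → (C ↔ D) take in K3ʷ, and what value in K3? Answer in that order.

In K3ʷ: D ∨ A = ⊤ ∨ U = U
C ↔ D = ⊤ ↔ ⊤ = ⊤
(D ∨ A) → (C ↔ D) = U → ⊤ = U
In K3: D ∨ A = ⊤ ∨ U = ⊤
C ↔ D = ⊤ ↔ ⊤ = ⊤
(D ∨ A) → (C ↔ D) = ⊤ → ⊤ = ⊤
They differ because K3ʷ and K3 treat U differently under the binary connectives.

U; ⊤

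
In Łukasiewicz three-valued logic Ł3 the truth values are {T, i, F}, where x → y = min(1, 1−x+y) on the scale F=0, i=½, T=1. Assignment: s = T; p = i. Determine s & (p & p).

p & p = i & i = i
s & (p & p) = T & i = i

i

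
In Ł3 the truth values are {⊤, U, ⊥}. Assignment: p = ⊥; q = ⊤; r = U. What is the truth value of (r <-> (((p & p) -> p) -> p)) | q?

⊤

p & p = ⊥ & ⊥ = ⊥
(p & p) -> p = ⊥ -> ⊥ = ⊤
((p & p) -> p) -> p = ⊤ -> ⊥ = ⊥
r <-> (((p & p) -> p) -> p) = U <-> ⊥ = U  [1 − |½−0|]
(r <-> (((p & p) -> p) -> p)) | q = U | ⊤ = ⊤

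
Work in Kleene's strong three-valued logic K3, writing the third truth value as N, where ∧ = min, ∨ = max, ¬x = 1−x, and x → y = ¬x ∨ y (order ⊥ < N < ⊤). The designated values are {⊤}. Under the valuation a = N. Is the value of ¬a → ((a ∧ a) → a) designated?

No

¬a = ¬N = N
a ∧ a = N ∧ N = N
(a ∧ a) → a = N → N = N
¬a → ((a ∧ a) → a) = N → N = N
N ∉ {⊤}.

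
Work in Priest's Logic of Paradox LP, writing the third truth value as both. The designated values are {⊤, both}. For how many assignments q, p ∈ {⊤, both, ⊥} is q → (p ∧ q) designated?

8

Of the 9 assignments, 8 give a value in {⊤, both}.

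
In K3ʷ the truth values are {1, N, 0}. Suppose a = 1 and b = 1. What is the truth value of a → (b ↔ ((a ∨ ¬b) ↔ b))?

1

¬b = ¬1 = 0
a ∨ ¬b = 1 ∨ 0 = 1
(a ∨ ¬b) ↔ b = 1 ↔ 1 = 1
b ↔ ((a ∨ ¬b) ↔ b) = 1 ↔ 1 = 1
a → (b ↔ ((a ∨ ¬b) ↔ b)) = 1 → 1 = 1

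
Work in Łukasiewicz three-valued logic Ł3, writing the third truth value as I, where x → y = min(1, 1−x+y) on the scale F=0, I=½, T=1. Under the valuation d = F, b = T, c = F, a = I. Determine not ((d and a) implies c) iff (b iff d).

d and a = F and I = F
(d and a) implies c = F implies F = T
not ((d and a) implies c) = not T = F
b iff d = T iff F = F
not ((d and a) implies c) iff (b iff d) = F iff F = T

T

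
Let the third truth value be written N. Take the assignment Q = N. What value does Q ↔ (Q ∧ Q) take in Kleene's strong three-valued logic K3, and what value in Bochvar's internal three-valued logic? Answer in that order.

In Kleene's strong three-valued logic K3: Q ∧ Q = N ∧ N = N
Q ↔ (Q ∧ Q) = N ↔ N = N
In Bochvar's internal three-valued logic: Q ∧ Q = N ∧ N = N
Q ↔ (Q ∧ Q) = N ↔ N = N

N; N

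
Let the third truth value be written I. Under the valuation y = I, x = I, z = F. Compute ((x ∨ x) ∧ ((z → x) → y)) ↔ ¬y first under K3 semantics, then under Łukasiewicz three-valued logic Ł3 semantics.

In K3: x ∨ x = I ∨ I = I
z → x = F → I = T  [¬F ∨ I]
(z → x) → y = T → I = I
(x ∨ x) ∧ ((z → x) → y) = I ∧ I = I
¬y = ¬I = I
((x ∨ x) ∧ ((z → x) → y)) ↔ ¬y = I ↔ I = I
In Łukasiewicz three-valued logic Ł3: x ∨ x = I ∨ I = I
z → x = F → I = T  [min(1, 1−0+½)]
(z → x) → y = T → I = I
(x ∨ x) ∧ ((z → x) → y) = I ∧ I = I
¬y = ¬I = I
((x ∨ x) ∧ ((z → x) → y)) ↔ ¬y = I ↔ I = T
They differ because K3 and Łukasiewicz three-valued logic Ł3 treat I differently under implication.

I; T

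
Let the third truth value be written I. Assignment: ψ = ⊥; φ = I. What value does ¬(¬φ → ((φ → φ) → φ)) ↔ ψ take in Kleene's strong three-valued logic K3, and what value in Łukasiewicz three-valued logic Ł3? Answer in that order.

In Kleene's strong three-valued logic K3: ¬φ = ¬I = I
φ → φ = I → I = I  [¬I ∨ I]
(φ → φ) → φ = I → I = I
¬φ → ((φ → φ) → φ) = I → I = I
¬(¬φ → ((φ → φ) → φ)) = ¬I = I
¬(¬φ → ((φ → φ) → φ)) ↔ ψ = I ↔ ⊥ = I
In Łukasiewicz three-valued logic Ł3: ¬φ = ¬I = I
φ → φ = I → I = ⊤  [min(1, 1−½+½)]
(φ → φ) → φ = ⊤ → I = I
¬φ → ((φ → φ) → φ) = I → I = ⊤
¬(¬φ → ((φ → φ) → φ)) = ¬⊤ = ⊥
¬(¬φ → ((φ → φ) → φ)) ↔ ψ = ⊥ ↔ ⊥ = ⊤
They differ because Kleene's strong three-valued logic K3 and Łukasiewicz three-valued logic Ł3 treat I differently under implication.

I; ⊤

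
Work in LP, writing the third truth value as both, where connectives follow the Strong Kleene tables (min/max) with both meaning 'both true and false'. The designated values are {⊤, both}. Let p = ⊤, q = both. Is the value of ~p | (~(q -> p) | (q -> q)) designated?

Yes

~p = ~⊤ = ⊥
q -> p = both -> ⊤ = ⊤
~(q -> p) = ~⊤ = ⊥
q -> q = both -> both = both
~(q -> p) | (q -> q) = ⊥ | both = both
~p | (~(q -> p) | (q -> q)) = ⊥ | both = both
both ∈ {⊤, both}.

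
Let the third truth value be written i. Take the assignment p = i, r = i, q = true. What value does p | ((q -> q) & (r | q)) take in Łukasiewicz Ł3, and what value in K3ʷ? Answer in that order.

true; i

In Łukasiewicz Ł3: q -> q = true -> true = true
r | q = i | true = true
(q -> q) & (r | q) = true & true = true
p | ((q -> q) & (r | q)) = i | true = true
In K3ʷ: q -> q = true -> true = true
r | q = i | true = i
(q -> q) & (r | q) = true & i = i
p | ((q -> q) & (r | q)) = i | i = i
They differ because Łukasiewicz Ł3 and K3ʷ treat i differently under the binary connectives.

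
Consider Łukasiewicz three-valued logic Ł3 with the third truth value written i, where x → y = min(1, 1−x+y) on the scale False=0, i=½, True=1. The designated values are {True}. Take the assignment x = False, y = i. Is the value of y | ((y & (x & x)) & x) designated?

x & x = False & False = False
y & (x & x) = i & False = False
(y & (x & x)) & x = False & False = False
y | ((y & (x & x)) & x) = i | False = i
i ∉ {True}.

No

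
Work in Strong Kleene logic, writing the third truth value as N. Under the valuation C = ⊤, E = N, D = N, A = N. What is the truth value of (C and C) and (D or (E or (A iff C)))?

C and C = ⊤ and ⊤ = ⊤
A iff C = N iff ⊤ = N
E or (A iff C) = N or N = N
D or (E or (A iff C)) = N or N = N
(C and C) and (D or (E or (A iff C))) = ⊤ and N = N

N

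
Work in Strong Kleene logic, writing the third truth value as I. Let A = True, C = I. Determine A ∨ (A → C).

A → C = True → I = I
A ∨ (A → C) = True ∨ I = True

True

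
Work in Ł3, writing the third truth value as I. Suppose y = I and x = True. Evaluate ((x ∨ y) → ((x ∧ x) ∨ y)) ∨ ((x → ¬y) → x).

True

x ∨ y = True ∨ I = True
x ∧ x = True ∧ True = True
(x ∧ x) ∨ y = True ∨ I = True
(x ∨ y) → ((x ∧ x) ∨ y) = True → True = True
¬y = ¬I = I
x → ¬y = True → I = I
(x → ¬y) → x = I → True = True
((x ∨ y) → ((x ∧ x) ∨ y)) ∨ ((x → ¬y) → x) = True ∨ True = True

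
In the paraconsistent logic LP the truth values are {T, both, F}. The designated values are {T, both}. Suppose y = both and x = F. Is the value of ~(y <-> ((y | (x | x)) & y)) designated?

x | x = F | F = F
y | (x | x) = both | F = both
(y | (x | x)) & y = both & both = both
y <-> ((y | (x | x)) & y) = both <-> both = both
~(y <-> ((y | (x | x)) & y)) = ~both = both
both ∈ {T, both}.

Yes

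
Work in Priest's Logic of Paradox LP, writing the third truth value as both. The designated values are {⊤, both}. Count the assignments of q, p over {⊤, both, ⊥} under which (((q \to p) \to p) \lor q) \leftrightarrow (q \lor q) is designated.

8

Of the 9 assignments, 8 give a value in {⊤, both}.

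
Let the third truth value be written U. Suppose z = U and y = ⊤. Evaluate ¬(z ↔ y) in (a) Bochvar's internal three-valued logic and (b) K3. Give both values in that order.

U; U

In Bochvar's internal three-valued logic: z ↔ y = U ↔ ⊤ = U
¬(z ↔ y) = ¬U = U
In K3: z ↔ y = U ↔ ⊤ = U
¬(z ↔ y) = ¬U = U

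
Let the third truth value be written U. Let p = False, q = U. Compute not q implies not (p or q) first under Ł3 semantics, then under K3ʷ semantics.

True; U

In Ł3: not q = not U = U
p or q = False or U = U
not (p or q) = not U = U
not q implies not (p or q) = U implies U = True  [min(1, 1−½+½)]
In K3ʷ: not q = not U = U
p or q = False or U = U
not (p or q) = not U = U
not q implies not (p or q) = U implies U = U
They differ because Ł3 and K3ʷ treat U differently under the binary connectives.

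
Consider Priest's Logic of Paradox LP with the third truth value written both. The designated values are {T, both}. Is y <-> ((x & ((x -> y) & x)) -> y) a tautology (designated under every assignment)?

Countermodel: y=F, x=T gives F, which is not designated.

No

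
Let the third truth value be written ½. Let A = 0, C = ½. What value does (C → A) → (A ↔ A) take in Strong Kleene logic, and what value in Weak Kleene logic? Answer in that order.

1; ½

In Strong Kleene logic: C → A = ½ → 0 = ½  [¬½ ∨ 0]
A ↔ A = 0 ↔ 0 = 1
(C → A) → (A ↔ A) = ½ → 1 = 1
In Weak Kleene logic: C → A = ½ → 0 = ½  [any arg is the third value ⇒ result is the third value]
A ↔ A = 0 ↔ 0 = 1
(C → A) → (A ↔ A) = ½ → 1 = ½
They differ because Strong Kleene logic and Weak Kleene logic treat ½ differently under the binary connectives.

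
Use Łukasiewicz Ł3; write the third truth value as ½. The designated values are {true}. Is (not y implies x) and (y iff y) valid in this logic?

Countermodel: y=½, x=false gives ½, which is not designated.

No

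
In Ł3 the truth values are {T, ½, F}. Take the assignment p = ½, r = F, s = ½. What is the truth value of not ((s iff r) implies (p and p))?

F

s iff r = ½ iff F = ½
p and p = ½ and ½ = ½
(s iff r) implies (p and p) = ½ implies ½ = T
not ((s iff r) implies (p and p)) = not T = F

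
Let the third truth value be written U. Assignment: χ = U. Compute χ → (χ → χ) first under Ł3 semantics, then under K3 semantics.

In Ł3: χ → χ = U → U = T
χ → (χ → χ) = U → T = T
In K3: χ → χ = U → U = U  [¬U ∨ U]
χ → (χ → χ) = U → U = U
They differ because Ł3 and K3 treat U differently under implication.

T; U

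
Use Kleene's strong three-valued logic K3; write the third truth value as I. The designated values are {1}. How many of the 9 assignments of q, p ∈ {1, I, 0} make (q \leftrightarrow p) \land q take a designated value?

1

Designated under: (q=1, p=1).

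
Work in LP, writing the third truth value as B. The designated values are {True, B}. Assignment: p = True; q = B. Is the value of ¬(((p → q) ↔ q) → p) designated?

p → q = True → B = B
(p → q) ↔ q = B ↔ B = B
((p → q) ↔ q) → p = B → True = True
¬(((p → q) ↔ q) → p) = ¬True = False
False ∉ {True, B}.

No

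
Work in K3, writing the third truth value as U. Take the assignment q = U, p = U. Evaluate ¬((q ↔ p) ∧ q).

q ↔ p = U ↔ U = U
(q ↔ p) ∧ q = U ∧ U = U
¬((q ↔ p) ∧ q) = ¬U = U

U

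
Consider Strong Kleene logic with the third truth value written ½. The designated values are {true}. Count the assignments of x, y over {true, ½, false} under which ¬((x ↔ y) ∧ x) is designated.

Designated under: (x=true, y=false); (x=false, y=true); (x=false, y=½); (x=false, y=false).

4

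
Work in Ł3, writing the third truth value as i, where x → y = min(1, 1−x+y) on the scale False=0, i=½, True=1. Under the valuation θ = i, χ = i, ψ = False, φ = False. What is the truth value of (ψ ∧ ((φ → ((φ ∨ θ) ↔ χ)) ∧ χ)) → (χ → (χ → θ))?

φ ∨ θ = False ∨ i = i
(φ ∨ θ) ↔ χ = i ↔ i = True  [1 − |½−½|]
φ → ((φ ∨ θ) ↔ χ) = False → True = True
(φ → ((φ ∨ θ) ↔ χ)) ∧ χ = True ∧ i = i
ψ ∧ ((φ → ((φ ∨ θ) ↔ χ)) ∧ χ) = False ∧ i = False
χ → θ = i → i = True
χ → (χ → θ) = i → True = True
(ψ ∧ ((φ → ((φ ∨ θ) ↔ χ)) ∧ χ)) → (χ → (χ → θ)) = False → True = True

True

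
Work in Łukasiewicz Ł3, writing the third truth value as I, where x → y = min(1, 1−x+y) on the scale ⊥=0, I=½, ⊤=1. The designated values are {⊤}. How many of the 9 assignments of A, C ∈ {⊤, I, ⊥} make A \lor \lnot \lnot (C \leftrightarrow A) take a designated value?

5

Of the 9 assignments, 5 give a value in {⊤}.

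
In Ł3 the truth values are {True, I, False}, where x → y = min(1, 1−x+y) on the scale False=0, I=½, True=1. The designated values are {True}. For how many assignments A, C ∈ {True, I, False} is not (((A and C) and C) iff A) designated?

Designated under: (A=True, C=False).

1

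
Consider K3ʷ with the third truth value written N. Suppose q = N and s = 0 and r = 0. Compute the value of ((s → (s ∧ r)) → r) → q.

s ∧ r = 0 ∧ 0 = 0
s → (s ∧ r) = 0 → 0 = 1
(s → (s ∧ r)) → r = 1 → 0 = 0
((s → (s ∧ r)) → r) → q = 0 → N = N  [any arg is the third value ⇒ result is the third value]

N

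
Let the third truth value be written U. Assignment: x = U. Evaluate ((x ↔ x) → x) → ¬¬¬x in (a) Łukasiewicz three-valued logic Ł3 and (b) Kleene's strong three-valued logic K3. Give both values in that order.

In Łukasiewicz three-valued logic Ł3: x ↔ x = U ↔ U = 1  [1 − |½−½|]
(x ↔ x) → x = 1 → U = U
¬x = ¬U = U
¬¬x = ¬U = U
¬¬¬x = ¬U = U
((x ↔ x) → x) → ¬¬¬x = U → U = 1
In Kleene's strong three-valued logic K3: x ↔ x = U ↔ U = U
(x ↔ x) → x = U → U = U  [¬U ∨ U]
¬x = ¬U = U
¬¬x = ¬U = U
¬¬¬x = ¬U = U
((x ↔ x) → x) → ¬¬¬x = U → U = U
They differ because Łukasiewicz three-valued logic Ł3 and Kleene's strong three-valued logic K3 treat U differently under implication.

1; U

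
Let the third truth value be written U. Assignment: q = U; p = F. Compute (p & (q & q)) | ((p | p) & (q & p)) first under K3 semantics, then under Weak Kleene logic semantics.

F; U

In K3: q & q = U & U = U
p & (q & q) = F & U = F
p | p = F | F = F
q & p = U & F = F
(p | p) & (q & p) = F & F = F
(p & (q & q)) | ((p | p) & (q & p)) = F | F = F
In Weak Kleene logic: q & q = U & U = U
p & (q & q) = F & U = U
p | p = F | F = F
q & p = U & F = U
(p | p) & (q & p) = F & U = U
(p & (q & q)) | ((p | p) & (q & p)) = U | U = U
They differ because K3 and Weak Kleene logic treat U differently under the binary connectives.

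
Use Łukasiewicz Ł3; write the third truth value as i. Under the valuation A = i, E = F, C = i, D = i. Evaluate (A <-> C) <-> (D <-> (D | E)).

T

A <-> C = i <-> i = T
D | E = i | F = i
D <-> (D | E) = i <-> i = T
(A <-> C) <-> (D <-> (D | E)) = T <-> T = T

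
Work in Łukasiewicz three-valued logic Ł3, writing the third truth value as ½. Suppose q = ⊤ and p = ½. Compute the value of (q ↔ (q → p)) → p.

q → p = ⊤ → ½ = ½
q ↔ (q → p) = ⊤ ↔ ½ = ½
(q ↔ (q → p)) → p = ½ → ½ = ⊤

⊤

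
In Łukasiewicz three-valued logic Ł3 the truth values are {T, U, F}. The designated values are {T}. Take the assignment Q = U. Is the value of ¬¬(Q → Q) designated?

Yes

Q → Q = U → U = T
¬(Q → Q) = ¬T = F
¬¬(Q → Q) = ¬F = T
T ∈ {T}.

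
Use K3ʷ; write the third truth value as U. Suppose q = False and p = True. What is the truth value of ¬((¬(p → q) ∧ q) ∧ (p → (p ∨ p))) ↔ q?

False

p → q = True → False = False
¬(p → q) = ¬False = True
¬(p → q) ∧ q = True ∧ False = False
p ∨ p = True ∨ True = True
p → (p ∨ p) = True → True = True
(¬(p → q) ∧ q) ∧ (p → (p ∨ p)) = False ∧ True = False
¬((¬(p → q) ∧ q) ∧ (p → (p ∨ p))) = ¬False = True
¬((¬(p → q) ∧ q) ∧ (p → (p ∨ p))) ↔ q = True ↔ False = False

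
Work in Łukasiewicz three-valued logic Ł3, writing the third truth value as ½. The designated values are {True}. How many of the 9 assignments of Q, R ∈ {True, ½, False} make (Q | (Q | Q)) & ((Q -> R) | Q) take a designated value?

3

Designated under: (Q=True, R=True); (Q=True, R=½); (Q=True, R=False).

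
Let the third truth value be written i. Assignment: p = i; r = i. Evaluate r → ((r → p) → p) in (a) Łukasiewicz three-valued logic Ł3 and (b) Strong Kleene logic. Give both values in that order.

In Łukasiewicz three-valued logic Ł3: r → p = i → i = ⊤  [min(1, 1−½+½)]
(r → p) → p = ⊤ → i = i
r → ((r → p) → p) = i → i = ⊤
In Strong Kleene logic: r → p = i → i = i
(r → p) → p = i → i = i
r → ((r → p) → p) = i → i = i
They differ because Łukasiewicz three-valued logic Ł3 and Strong Kleene logic treat i differently under implication.

⊤; i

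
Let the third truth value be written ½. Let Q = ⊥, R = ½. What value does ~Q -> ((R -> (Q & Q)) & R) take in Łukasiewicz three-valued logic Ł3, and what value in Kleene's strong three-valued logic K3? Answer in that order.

½; ½

In Łukasiewicz three-valued logic Ł3: ~Q = ~⊥ = ⊤
Q & Q = ⊥ & ⊥ = ⊥
R -> (Q & Q) = ½ -> ⊥ = ½  [min(1, 1−½+0)]
(R -> (Q & Q)) & R = ½ & ½ = ½
~Q -> ((R -> (Q & Q)) & R) = ⊤ -> ½ = ½
In Kleene's strong three-valued logic K3: ~Q = ~⊥ = ⊤
Q & Q = ⊥ & ⊥ = ⊥
R -> (Q & Q) = ½ -> ⊥ = ½  [~½ | ⊥]
(R -> (Q & Q)) & R = ½ & ½ = ½
~Q -> ((R -> (Q & Q)) & R) = ⊤ -> ½ = ½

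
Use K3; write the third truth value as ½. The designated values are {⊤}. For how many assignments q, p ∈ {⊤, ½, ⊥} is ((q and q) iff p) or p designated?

Designated under: (q=⊤, p=⊤); (q=½, p=⊤); (q=⊥, p=⊤); (q=⊥, p=⊥).

4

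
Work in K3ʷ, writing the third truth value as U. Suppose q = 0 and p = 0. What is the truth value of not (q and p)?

q and p = 0 and 0 = 0
not (q and p) = not 0 = 1

1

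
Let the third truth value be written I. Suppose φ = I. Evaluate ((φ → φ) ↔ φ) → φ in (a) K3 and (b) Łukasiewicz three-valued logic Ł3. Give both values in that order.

I; True

In K3: φ → φ = I → I = I
(φ → φ) ↔ φ = I ↔ I = I
((φ → φ) ↔ φ) → φ = I → I = I
In Łukasiewicz three-valued logic Ł3: φ → φ = I → I = True  [min(1, 1−½+½)]
(φ → φ) ↔ φ = True ↔ I = I
((φ → φ) ↔ φ) → φ = I → I = True
They differ because K3 and Łukasiewicz three-valued logic Ł3 treat I differently under implication.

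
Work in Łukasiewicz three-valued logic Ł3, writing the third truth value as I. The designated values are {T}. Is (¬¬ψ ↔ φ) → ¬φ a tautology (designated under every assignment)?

Countermodel: ψ=T, φ=T gives F, which is not designated.

No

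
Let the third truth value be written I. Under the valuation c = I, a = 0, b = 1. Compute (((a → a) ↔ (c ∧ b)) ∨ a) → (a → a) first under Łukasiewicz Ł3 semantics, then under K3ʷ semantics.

1; I

In Łukasiewicz Ł3: a → a = 0 → 0 = 1
c ∧ b = I ∧ 1 = I
(a → a) ↔ (c ∧ b) = 1 ↔ I = I  [1 − |1−½|]
((a → a) ↔ (c ∧ b)) ∨ a = I ∨ 0 = I
a → a = 0 → 0 = 1
(((a → a) ↔ (c ∧ b)) ∨ a) → (a → a) = I → 1 = 1
In K3ʷ: a → a = 0 → 0 = 1
c ∧ b = I ∧ 1 = I
(a → a) ↔ (c ∧ b) = 1 ↔ I = I
((a → a) ↔ (c ∧ b)) ∨ a = I ∨ 0 = I
a → a = 0 → 0 = 1
(((a → a) ↔ (c ∧ b)) ∨ a) → (a → a) = I → 1 = I
They differ because Łukasiewicz Ł3 and K3ʷ treat I differently under the binary connectives.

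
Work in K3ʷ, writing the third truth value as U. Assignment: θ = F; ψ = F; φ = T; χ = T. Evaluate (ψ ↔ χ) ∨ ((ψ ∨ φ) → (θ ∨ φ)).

T

ψ ↔ χ = F ↔ T = F
ψ ∨ φ = F ∨ T = T
θ ∨ φ = F ∨ T = T
(ψ ∨ φ) → (θ ∨ φ) = T → T = T
(ψ ↔ χ) ∨ ((ψ ∨ φ) → (θ ∨ φ)) = F ∨ T = T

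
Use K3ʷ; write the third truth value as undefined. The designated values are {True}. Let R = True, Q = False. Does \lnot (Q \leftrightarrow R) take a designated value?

Yes

Q \leftrightarrow R = False \leftrightarrow True = False
\lnot (Q \leftrightarrow R) = \lnot False = True
True ∈ {True}.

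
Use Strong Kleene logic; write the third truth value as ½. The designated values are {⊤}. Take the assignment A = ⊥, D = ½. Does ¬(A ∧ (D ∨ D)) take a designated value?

Yes

D ∨ D = ½ ∨ ½ = ½
A ∧ (D ∨ D) = ⊥ ∧ ½ = ⊥
¬(A ∧ (D ∨ D)) = ¬⊥ = ⊤
⊤ ∈ {⊤}.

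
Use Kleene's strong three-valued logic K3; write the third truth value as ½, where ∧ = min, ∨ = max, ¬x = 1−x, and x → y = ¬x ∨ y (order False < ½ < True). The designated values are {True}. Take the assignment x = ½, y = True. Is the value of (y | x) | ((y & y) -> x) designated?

y | x = True | ½ = True
y & y = True & True = True
(y & y) -> x = True -> ½ = ½  [~True | ½]
(y | x) | ((y & y) -> x) = True | ½ = True
True ∈ {True}.

Yes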